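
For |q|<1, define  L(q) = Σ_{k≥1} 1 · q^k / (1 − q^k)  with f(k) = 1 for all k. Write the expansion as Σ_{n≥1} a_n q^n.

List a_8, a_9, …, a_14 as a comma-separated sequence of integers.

4, 3, 4, 2, 6, 2, 4

q^8  k|8↦f(k): 8:1 4:1 2:1 1:1  a_8=4
q^9  k|9↦f(k): 1:1 3:1 9:1  a_9=3
[q^10] f(10)=1,f(5)=1,f(2)=1,f(1)=1 ⇒ 4
n=11: 11·1 1·11  f→[1+1]=2
n=12: 12·1 6·2 4·3 3·4 2·6 1·12  f→[1+1+1+1+1+1]=6
d|13:{1,13}  Σf=1+1=2
[q^14] f(14)=1,f(7)=1,f(2)=1,f(1)=1 ⇒ 4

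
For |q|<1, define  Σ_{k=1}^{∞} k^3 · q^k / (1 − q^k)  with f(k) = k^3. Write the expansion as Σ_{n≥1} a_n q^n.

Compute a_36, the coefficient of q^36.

a_36 = 55261

[q^36] f(1)=1,f(2)=8,f(3)=27,f(4)=64,f(6)=216,f(9)=729,f(12)=1728,f(18)=5832,f(36)=46656 ⇒ 55261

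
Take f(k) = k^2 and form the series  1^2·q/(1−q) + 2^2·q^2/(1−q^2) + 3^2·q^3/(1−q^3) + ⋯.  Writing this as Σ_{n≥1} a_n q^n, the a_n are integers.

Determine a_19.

q^19  k|19↦f(k): 19:361 1:1  a_19=362

a_19 = 362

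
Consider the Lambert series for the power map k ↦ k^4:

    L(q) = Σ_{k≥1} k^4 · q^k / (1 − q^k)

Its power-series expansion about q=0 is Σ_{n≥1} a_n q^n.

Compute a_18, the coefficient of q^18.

d|18:{1,2,3,6,9,18}  Σf=1+16+81+1296+6561+104976=112931

a_18 = 112931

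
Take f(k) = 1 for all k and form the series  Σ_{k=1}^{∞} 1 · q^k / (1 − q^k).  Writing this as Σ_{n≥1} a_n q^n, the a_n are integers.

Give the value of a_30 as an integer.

n=30: 1·30 2·15 3·10 5·6 6·5 10·3 15·2 30·1  f→[1+1+1+1+1+1+1+1]=8

a_30 = 8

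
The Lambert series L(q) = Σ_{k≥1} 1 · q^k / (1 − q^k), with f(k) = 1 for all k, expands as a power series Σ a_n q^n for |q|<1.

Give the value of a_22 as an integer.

d|22:{1,2,11,22}  Σf=1+1+1+1=4

a_22 = 4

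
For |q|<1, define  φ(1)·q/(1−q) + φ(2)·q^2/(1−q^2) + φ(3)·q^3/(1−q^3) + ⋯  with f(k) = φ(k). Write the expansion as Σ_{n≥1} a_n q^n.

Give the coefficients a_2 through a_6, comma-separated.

[q^2] φ(1)=1,φ(2)=1 ⇒ 2
n=3: 1·3 3·1  φ→[1+2]=3
[q^4] φ(4)=2,φ(2)=1,φ(1)=1 ⇒ 4
q^5  k|5↦φ(k): 5:4 1:1  a_5=5
q^6  k|6↦φ(k): 1:1 2:1 3:2 6:2  a_6=6

2, 3, 4, 5, 6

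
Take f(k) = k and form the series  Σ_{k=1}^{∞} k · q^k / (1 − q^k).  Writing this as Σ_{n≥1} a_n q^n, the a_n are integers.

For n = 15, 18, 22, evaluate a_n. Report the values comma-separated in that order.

24, 39, 36

[q^15] f(15)=15,f(5)=5,f(3)=3,f(1)=1 ⇒ 24
d|18:{1,2,3,6,9,18}  Σf=1+2+3+6+9+18=39
q^22  k|22↦f(k): 1:1 2:2 11:11 22:22  a_22=36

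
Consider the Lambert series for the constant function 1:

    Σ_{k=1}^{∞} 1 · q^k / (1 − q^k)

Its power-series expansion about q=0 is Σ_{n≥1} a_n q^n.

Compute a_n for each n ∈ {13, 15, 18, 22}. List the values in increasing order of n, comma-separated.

2, 4, 6, 4

q^13  k|13↦f(k): 1:1 13:1  a_13=2
q^15  k|15↦f(k): 1:1 3:1 5:1 15:1  a_15=4
[q^18] f(18)=1,f(9)=1,f(6)=1,f(3)=1,f(2)=1,f(1)=1 ⇒ 6
q^22  k|22↦f(k): 22:1 11:1 2:1 1:1  a_22=4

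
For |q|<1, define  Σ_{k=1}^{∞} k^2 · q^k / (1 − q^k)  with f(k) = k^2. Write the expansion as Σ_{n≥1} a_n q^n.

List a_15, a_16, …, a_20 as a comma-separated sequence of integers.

260, 341, 290, 455, 362, 546

q^15  k|15↦f(k): 1:1 3:9 5:25 15:225  a_15=260
[q^16] f(16)=256,f(8)=64,f(4)=16,f(2)=4,f(1)=1 ⇒ 341
d|17:{17,1}  Σf=289+1=290
n=18: 18·1 9·2 6·3 3·6 2·9 1·18  f→[324+81+36+9+4+1]=455
[q^19] f(1)=1,f(19)=361 ⇒ 362
[q^20] f(1)=1,f(2)=4,f(4)=16,f(5)=25,f(10)=100,f(20)=400 ⇒ 546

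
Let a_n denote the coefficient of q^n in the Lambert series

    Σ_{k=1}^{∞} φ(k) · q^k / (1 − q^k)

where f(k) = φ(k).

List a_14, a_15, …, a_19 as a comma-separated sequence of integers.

q^14  k|14↦φ(k): 14:6 7:6 2:1 1:1  a_14=14
[q^15] φ(1)=1,φ(3)=2,φ(5)=4,φ(15)=8 ⇒ 15
[q^16] φ(16)=8,φ(8)=4,φ(4)=2,φ(2)=1,φ(1)=1 ⇒ 16
d|17:{1,17}  Σφ=1+16=17
d|18:{1,2,3,6,9,18}  Σφ=1+1+2+2+6+6=18
[q^19] φ(1)=1,φ(19)=18 ⇒ 19

14, 15, 16, 17, 18, 19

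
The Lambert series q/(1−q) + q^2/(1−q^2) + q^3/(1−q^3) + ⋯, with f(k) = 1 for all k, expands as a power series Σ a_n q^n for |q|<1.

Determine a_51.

a_51 = 4

[q^51] f(1)=1,f(3)=1,f(17)=1,f(51)=1 ⇒ 4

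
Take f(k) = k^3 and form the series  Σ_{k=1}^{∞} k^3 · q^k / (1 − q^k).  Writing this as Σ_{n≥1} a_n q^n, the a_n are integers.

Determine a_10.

d|10:{10,5,2,1}  Σf=1000+125+8+1=1134

a_10 = 1134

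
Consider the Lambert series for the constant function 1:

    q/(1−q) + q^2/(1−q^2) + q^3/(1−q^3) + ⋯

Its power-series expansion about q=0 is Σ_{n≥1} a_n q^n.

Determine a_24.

a_24 = 8

[q^24] f(24)=1,f(12)=1,f(8)=1,f(6)=1,f(4)=1,f(3)=1,f(2)=1,f(1)=1 ⇒ 8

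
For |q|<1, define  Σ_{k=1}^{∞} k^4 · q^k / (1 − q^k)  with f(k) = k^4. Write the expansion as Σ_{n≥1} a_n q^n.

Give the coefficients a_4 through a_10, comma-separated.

273, 626, 1394, 2402, 4369, 6643, 10642

q^4  k|4↦f(k): 1:1 2:16 4:256  a_4=273
[q^5] f(1)=1,f(5)=625 ⇒ 626
[q^6] f(1)=1,f(2)=16,f(3)=81,f(6)=1296 ⇒ 1394
d|7:{1,7}  Σf=1+2401=2402
[q^8] f(8)=4096,f(4)=256,f(2)=16,f(1)=1 ⇒ 4369
n=9: 1·9 3·3 9·1  f→[1+81+6561]=6643
n=10: 10·1 5·2 2·5 1·10  f→[10000+625+16+1]=10642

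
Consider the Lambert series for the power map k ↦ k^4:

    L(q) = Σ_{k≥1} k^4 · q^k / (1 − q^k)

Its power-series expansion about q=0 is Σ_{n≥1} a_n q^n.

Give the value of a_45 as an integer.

q^45  k|45↦f(k): 45:4100625 15:50625 9:6561 5:625 3:81 1:1  a_45=4158518

a_45 = 4158518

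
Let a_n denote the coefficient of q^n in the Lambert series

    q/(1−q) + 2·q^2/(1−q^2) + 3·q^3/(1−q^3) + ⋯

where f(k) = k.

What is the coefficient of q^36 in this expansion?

a_36 = 91

d|36:{1,2,3,4,6,9,12,18,36}  Σf=1+2+3+4+6+9+12+18+36=91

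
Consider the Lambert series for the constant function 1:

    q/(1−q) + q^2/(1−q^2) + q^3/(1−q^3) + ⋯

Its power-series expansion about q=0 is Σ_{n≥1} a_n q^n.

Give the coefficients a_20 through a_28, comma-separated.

n=20: 1·20 2·10 4·5 5·4 10·2 20·1  f→[1+1+1+1+1+1]=6
d|21:{21,7,3,1}  Σf=1+1+1+1=4
n=22: 1·22 2·11 11·2 22·1  f→[1+1+1+1]=4
n=23: 23·1 1·23  f→[1+1]=2
q^24  k|24↦f(k): 1:1 2:1 3:1 4:1 6:1 8:1 12:1 24:1  a_24=8
[q^25] f(1)=1,f(5)=1,f(25)=1 ⇒ 3
q^26  k|26↦f(k): 1:1 2:1 13:1 26:1  a_26=4
d|27:{27,9,3,1}  Σf=1+1+1+1=4
q^28  k|28↦f(k): 28:1 14:1 7:1 4:1 2:1 1:1  a_28=6

6, 4, 4, 2, 8, 3, 4, 4, 6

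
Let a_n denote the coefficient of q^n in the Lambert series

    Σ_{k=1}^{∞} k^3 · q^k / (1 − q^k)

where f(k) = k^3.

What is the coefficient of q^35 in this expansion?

[q^35] f(1)=1,f(5)=125,f(7)=343,f(35)=42875 ⇒ 43344

a_35 = 43344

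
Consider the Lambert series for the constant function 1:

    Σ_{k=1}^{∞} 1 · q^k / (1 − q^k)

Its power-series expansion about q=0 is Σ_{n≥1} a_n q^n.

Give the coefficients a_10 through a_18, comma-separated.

4, 2, 6, 2, 4, 4, 5, 2, 6

d|10:{1,2,5,10}  Σf=1+1+1+1=4
[q^11] f(1)=1,f(11)=1 ⇒ 2
q^12  k|12↦f(k): 1:1 2:1 3:1 4:1 6:1 12:1  a_12=6
q^13  k|13↦f(k): 1:1 13:1  a_13=2
n=14: 1·14 2·7 7·2 14·1  f→[1+1+1+1]=4
n=15: 1·15 3·5 5·3 15·1  f→[1+1+1+1]=4
n=16: 1·16 2·8 4·4 8·2 16·1  f→[1+1+1+1+1]=5
[q^17] f(17)=1,f(1)=1 ⇒ 2
q^18  k|18↦f(k): 18:1 9:1 6:1 3:1 2:1 1:1  a_18=6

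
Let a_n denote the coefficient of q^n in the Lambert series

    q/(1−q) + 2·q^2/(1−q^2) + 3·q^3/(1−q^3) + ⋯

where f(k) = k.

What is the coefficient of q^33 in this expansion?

q^33  k|33↦f(k): 1:1 3:3 11:11 33:33  a_33=48

a_33 = 48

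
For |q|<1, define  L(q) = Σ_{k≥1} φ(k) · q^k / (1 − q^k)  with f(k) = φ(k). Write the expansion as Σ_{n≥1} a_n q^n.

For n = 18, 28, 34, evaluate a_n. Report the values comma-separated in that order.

[q^18] φ(1)=1,φ(2)=1,φ(3)=2,φ(6)=2,φ(9)=6,φ(18)=6 ⇒ 18
q^28  k|28↦φ(k): 28:12 14:6 7:6 4:2 2:1 1:1  a_28=28
d|34:{34,17,2,1}  Σφ=16+16+1+1=34

18, 28, 34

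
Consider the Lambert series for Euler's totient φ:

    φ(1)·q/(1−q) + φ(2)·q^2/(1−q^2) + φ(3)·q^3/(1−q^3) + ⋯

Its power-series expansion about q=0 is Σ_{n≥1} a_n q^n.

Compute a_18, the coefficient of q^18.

d|18:{18,9,6,3,2,1}  Σφ=6+6+2+2+1+1=18

a_18 = 18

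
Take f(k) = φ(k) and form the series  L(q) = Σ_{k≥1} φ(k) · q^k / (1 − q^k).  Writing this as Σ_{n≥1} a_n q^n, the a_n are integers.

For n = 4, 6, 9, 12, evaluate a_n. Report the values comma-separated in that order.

q^4  k|4↦φ(k): 4:2 2:1 1:1  a_4=4
[q^6] φ(1)=1,φ(2)=1,φ(3)=2,φ(6)=2 ⇒ 6
n=9: 9·1 3·3 1·9  φ→[6+2+1]=9
d|12:{12,6,4,3,2,1}  Σφ=4+2+2+2+1+1=12

4, 6, 9, 12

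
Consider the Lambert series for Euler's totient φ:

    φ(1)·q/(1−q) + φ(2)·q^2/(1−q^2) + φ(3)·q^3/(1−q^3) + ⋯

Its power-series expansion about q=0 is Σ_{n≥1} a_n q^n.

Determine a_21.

n=21: 1·21 3·7 7·3 21·1  φ→[1+2+6+12]=21

a_21 = 21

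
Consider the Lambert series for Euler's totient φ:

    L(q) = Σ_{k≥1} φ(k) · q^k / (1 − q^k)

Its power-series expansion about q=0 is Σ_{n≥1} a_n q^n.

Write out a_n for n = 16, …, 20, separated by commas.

d|16:{16,8,4,2,1}  Σφ=8+4+2+1+1=16
n=17: 17·1 1·17  φ→[16+1]=17
n=18: 1·18 2·9 3·6 6·3 9·2 18·1  φ→[1+1+2+2+6+6]=18
d|19:{1,19}  Σφ=1+18=19
d|20:{20,10,5,4,2,1}  Σφ=8+4+4+2+1+1=20

16, 17, 18, 19, 20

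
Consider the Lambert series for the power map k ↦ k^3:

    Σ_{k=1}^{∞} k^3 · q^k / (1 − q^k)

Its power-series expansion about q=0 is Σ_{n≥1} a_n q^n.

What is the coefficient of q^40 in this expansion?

a_40 = 73710

d|40:{40,20,10,8,5,4,2,1}  Σf=64000+8000+1000+512+125+64+8+1=73710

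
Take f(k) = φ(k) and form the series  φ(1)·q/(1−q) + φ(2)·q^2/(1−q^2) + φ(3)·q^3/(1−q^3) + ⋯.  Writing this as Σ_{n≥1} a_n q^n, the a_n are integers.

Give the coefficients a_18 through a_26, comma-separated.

d|18:{18,9,6,3,2,1}  Σφ=6+6+2+2+1+1=18
q^19  k|19↦φ(k): 1:1 19:18  a_19=19
q^20  k|20↦φ(k): 20:8 10:4 5:4 4:2 2:1 1:1  a_20=20
n=21: 1·21 3·7 7·3 21·1  φ→[1+2+6+12]=21
n=22: 1·22 2·11 11·2 22·1  φ→[1+1+10+10]=22
n=23: 1·23 23·1  φ→[1+22]=23
n=24: 24·1 12·2 8·3 6·4 4·6 3·8 2·12 1·24  φ→[8+4+4+2+2+2+1+1]=24
[q^25] φ(25)=20,φ(5)=4,φ(1)=1 ⇒ 25
n=26: 26·1 13·2 2·13 1·26  φ→[12+12+1+1]=26

18, 19, 20, 21, 22, 23, 24, 25, 26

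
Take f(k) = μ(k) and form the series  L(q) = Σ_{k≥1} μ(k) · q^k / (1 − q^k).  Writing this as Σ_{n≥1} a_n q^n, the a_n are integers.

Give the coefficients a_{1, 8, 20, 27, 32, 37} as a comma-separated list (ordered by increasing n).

1, 0, 0, 0, 0, 0

n=1: 1·1  μ→[1]=1
n=8: 1·8 2·4 4·2 8·1  μ→[1+(-1)+0+0]=0
n=20: 1·20 2·10 4·5 5·4 10·2 20·1  μ→[1+(-1)+0+(-1)+1+0]=0
q^27  k|27↦μ(k): 27:0 9:0 3:-1 1:1  a_27=0
n=32: 1·32 2·16 4·8 8·4 16·2 32·1  μ→[1+(-1)+0+0+0+0]=0
d|37:{37,1}  Σμ=(-1)+1=0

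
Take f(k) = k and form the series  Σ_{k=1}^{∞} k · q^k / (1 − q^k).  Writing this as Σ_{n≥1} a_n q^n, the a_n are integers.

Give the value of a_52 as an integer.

a_52 = 98

d|52:{52,26,13,4,2,1}  Σf=52+26+13+4+2+1=98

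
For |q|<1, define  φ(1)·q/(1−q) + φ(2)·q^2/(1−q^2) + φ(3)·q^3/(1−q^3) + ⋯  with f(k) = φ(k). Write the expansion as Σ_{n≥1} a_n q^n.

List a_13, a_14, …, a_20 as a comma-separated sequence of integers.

n=13: 1·13 13·1  φ→[1+12]=13
d|14:{1,2,7,14}  Σφ=1+1+6+6=14
q^15  k|15↦φ(k): 15:8 5:4 3:2 1:1  a_15=15
q^16  k|16↦φ(k): 16:8 8:4 4:2 2:1 1:1  a_16=16
d|17:{1,17}  Σφ=1+16=17
[q^18] φ(1)=1,φ(2)=1,φ(3)=2,φ(6)=2,φ(9)=6,φ(18)=6 ⇒ 18
d|19:{19,1}  Σφ=18+1=19
q^20  k|20↦φ(k): 1:1 2:1 4:2 5:4 10:4 20:8  a_20=20

13, 14, 15, 16, 17, 18, 19, 20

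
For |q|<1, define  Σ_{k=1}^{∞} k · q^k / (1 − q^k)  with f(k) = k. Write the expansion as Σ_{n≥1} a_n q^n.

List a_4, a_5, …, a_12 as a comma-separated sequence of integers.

n=4: 1·4 2·2 4·1  f→[1+2+4]=7
d|5:{5,1}  Σf=5+1=6
q^6  k|6↦f(k): 1:1 2:2 3:3 6:6  a_6=12
[q^7] f(7)=7,f(1)=1 ⇒ 8
[q^8] f(8)=8,f(4)=4,f(2)=2,f(1)=1 ⇒ 15
q^9  k|9↦f(k): 1:1 3:3 9:9  a_9=13
[q^10] f(1)=1,f(2)=2,f(5)=5,f(10)=10 ⇒ 18
[q^11] f(11)=11,f(1)=1 ⇒ 12
n=12: 12·1 6·2 4·3 3·4 2·6 1·12  f→[12+6+4+3+2+1]=28

7, 6, 12, 8, 15, 13, 18, 12, 28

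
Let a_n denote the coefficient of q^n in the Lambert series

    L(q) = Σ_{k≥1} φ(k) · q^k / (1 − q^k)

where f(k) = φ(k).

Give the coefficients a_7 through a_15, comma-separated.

d|7:{7,1}  Σφ=6+1=7
q^8  k|8↦φ(k): 1:1 2:1 4:2 8:4  a_8=8
n=9: 1·9 3·3 9·1  φ→[1+2+6]=9
q^10  k|10↦φ(k): 1:1 2:1 5:4 10:4  a_10=10
n=11: 11·1 1·11  φ→[10+1]=11
[q^12] φ(1)=1,φ(2)=1,φ(3)=2,φ(4)=2,φ(6)=2,φ(12)=4 ⇒ 12
d|13:{13,1}  Σφ=12+1=13
n=14: 14·1 7·2 2·7 1·14  φ→[6+6+1+1]=14
n=15: 1·15 3·5 5·3 15·1  φ→[1+2+4+8]=15

7, 8, 9, 10, 11, 12, 13, 14, 15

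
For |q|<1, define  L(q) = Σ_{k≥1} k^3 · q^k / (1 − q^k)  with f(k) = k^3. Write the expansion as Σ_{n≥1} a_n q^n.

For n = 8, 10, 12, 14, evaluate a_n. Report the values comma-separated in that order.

n=8: 1·8 2·4 4·2 8·1  f→[1+8+64+512]=585
[q^10] f(10)=1000,f(5)=125,f(2)=8,f(1)=1 ⇒ 1134
q^12  k|12↦f(k): 1:1 2:8 3:27 4:64 6:216 12:1728  a_12=2044
d|14:{14,7,2,1}  Σf=2744+343+8+1=3096

585, 1134, 2044, 3096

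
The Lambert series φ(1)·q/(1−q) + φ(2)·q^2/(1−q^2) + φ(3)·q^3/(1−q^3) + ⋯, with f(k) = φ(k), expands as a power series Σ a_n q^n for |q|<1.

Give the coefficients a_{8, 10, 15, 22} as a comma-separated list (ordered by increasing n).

n=8: 8·1 4·2 2·4 1·8  φ→[4+2+1+1]=8
q^10  k|10↦φ(k): 1:1 2:1 5:4 10:4  a_10=10
n=15: 1·15 3·5 5·3 15·1  φ→[1+2+4+8]=15
[q^22] φ(1)=1,φ(2)=1,φ(11)=10,φ(22)=10 ⇒ 22

8, 10, 15, 22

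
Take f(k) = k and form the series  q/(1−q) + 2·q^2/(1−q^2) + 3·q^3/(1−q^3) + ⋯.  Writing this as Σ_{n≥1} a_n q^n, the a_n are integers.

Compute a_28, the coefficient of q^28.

a_28 = 56

d|28:{28,14,7,4,2,1}  Σf=28+14+7+4+2+1=56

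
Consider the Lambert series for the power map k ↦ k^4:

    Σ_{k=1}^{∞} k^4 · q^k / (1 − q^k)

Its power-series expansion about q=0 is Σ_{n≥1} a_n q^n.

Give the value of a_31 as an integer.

q^31  k|31↦f(k): 1:1 31:923521  a_31=923522

a_31 = 923522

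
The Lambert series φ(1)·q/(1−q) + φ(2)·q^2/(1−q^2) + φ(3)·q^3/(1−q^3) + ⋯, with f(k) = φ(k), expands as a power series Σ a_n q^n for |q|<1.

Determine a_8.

n=8: 1·8 2·4 4·2 8·1  φ→[1+1+2+4]=8

a_8 = 8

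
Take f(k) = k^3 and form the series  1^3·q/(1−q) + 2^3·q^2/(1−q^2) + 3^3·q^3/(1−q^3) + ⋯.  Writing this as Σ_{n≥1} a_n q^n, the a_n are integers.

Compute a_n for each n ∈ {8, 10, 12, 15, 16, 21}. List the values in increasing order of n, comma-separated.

q^8  k|8↦f(k): 8:512 4:64 2:8 1:1  a_8=585
d|10:{10,5,2,1}  Σf=1000+125+8+1=1134
q^12  k|12↦f(k): 1:1 2:8 3:27 4:64 6:216 12:1728  a_12=2044
d|15:{1,3,5,15}  Σf=1+27+125+3375=3528
d|16:{16,8,4,2,1}  Σf=4096+512+64+8+1=4681
q^21  k|21↦f(k): 1:1 3:27 7:343 21:9261  a_21=9632

585, 1134, 2044, 3528, 4681, 9632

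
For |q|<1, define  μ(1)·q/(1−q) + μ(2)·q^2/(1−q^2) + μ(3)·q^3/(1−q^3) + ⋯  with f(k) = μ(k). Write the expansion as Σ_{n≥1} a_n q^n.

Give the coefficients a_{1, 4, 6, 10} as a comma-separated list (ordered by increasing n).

1, 0, 0, 0

q^1  k|1↦μ(k): 1:1  a_1=1
q^4  k|4↦μ(k): 1:1 2:-1 4:0  a_4=0
n=6: 1·6 2·3 3·2 6·1  μ→[1+(-1)+(-1)+1]=0
n=10: 10·1 5·2 2·5 1·10  μ→[1+(-1)+(-1)+1]=0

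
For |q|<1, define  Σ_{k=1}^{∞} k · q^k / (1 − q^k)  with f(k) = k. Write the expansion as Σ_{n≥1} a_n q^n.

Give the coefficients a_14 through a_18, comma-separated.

24, 24, 31, 18, 39

d|14:{1,2,7,14}  Σf=1+2+7+14=24
q^15  k|15↦f(k): 1:1 3:3 5:5 15:15  a_15=24
n=16: 1·16 2·8 4·4 8·2 16·1  f→[1+2+4+8+16]=31
[q^17] f(17)=17,f(1)=1 ⇒ 18
d|18:{18,9,6,3,2,1}  Σf=18+9+6+3+2+1=39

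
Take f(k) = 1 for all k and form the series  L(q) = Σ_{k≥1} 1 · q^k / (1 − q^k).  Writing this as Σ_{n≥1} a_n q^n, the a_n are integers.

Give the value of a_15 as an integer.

n=15: 1·15 3·5 5·3 15·1  f→[1+1+1+1]=4

a_15 = 4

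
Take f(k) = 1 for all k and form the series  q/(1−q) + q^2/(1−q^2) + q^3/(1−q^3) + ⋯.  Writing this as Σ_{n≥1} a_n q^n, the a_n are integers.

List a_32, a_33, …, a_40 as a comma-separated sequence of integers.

6, 4, 4, 4, 9, 2, 4, 4, 8

d|32:{1,2,4,8,16,32}  Σf=1+1+1+1+1+1=6
d|33:{33,11,3,1}  Σf=1+1+1+1=4
[q^34] f(34)=1,f(17)=1,f(2)=1,f(1)=1 ⇒ 4
n=35: 1·35 5·7 7·5 35·1  f→[1+1+1+1]=4
q^36  k|36↦f(k): 36:1 18:1 12:1 9:1 6:1 4:1 3:1 2:1 1:1  a_36=9
[q^37] f(1)=1,f(37)=1 ⇒ 2
n=38: 1·38 2·19 19·2 38·1  f→[1+1+1+1]=4
d|39:{1,3,13,39}  Σf=1+1+1+1=4
q^40  k|40↦f(k): 1:1 2:1 4:1 5:1 8:1 10:1 20:1 40:1  a_40=8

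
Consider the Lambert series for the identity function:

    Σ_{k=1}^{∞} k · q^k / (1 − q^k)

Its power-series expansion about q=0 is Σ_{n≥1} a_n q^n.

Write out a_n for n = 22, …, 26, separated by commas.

36, 24, 60, 31, 42

[q^22] f(22)=22,f(11)=11,f(2)=2,f(1)=1 ⇒ 36
q^23  k|23↦f(k): 23:23 1:1  a_23=24
d|24:{24,12,8,6,4,3,2,1}  Σf=24+12+8+6+4+3+2+1=60
q^25  k|25↦f(k): 25:25 5:5 1:1  a_25=31
d|26:{1,2,13,26}  Σf=1+2+13+26=42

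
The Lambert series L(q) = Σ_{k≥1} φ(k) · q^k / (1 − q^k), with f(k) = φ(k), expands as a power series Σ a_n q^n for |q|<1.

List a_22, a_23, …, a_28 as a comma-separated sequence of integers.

q^22  k|22↦φ(k): 1:1 2:1 11:10 22:10  a_22=22
n=23: 23·1 1·23  φ→[22+1]=23
[q^24] φ(24)=8,φ(12)=4,φ(8)=4,φ(6)=2,φ(4)=2,φ(3)=2,φ(2)=1,φ(1)=1 ⇒ 24
n=25: 25·1 5·5 1·25  φ→[20+4+1]=25
n=26: 1·26 2·13 13·2 26·1  φ→[1+1+12+12]=26
d|27:{1,3,9,27}  Σφ=1+2+6+18=27
d|28:{1,2,4,7,14,28}  Σφ=1+1+2+6+6+12=28

22, 23, 24, 25, 26, 27, 28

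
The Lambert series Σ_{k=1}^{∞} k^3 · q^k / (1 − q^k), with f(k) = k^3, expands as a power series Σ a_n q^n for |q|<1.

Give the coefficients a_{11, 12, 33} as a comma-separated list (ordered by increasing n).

q^11  k|11↦f(k): 11:1331 1:1  a_11=1332
d|12:{12,6,4,3,2,1}  Σf=1728+216+64+27+8+1=2044
q^33  k|33↦f(k): 33:35937 11:1331 3:27 1:1  a_33=37296

1332, 2044, 37296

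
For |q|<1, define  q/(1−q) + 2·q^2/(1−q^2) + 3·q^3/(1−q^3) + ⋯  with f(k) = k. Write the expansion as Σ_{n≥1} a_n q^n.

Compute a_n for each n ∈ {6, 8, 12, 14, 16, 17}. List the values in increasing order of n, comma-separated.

q^6  k|6↦f(k): 1:1 2:2 3:3 6:6  a_6=12
q^8  k|8↦f(k): 1:1 2:2 4:4 8:8  a_8=15
n=12: 1·12 2·6 3·4 4·3 6·2 12·1  f→[1+2+3+4+6+12]=28
n=14: 1·14 2·7 7·2 14·1  f→[1+2+7+14]=24
q^16  k|16↦f(k): 1:1 2:2 4:4 8:8 16:16  a_16=31
q^17  k|17↦f(k): 1:1 17:17  a_17=18

12, 15, 28, 24, 31, 18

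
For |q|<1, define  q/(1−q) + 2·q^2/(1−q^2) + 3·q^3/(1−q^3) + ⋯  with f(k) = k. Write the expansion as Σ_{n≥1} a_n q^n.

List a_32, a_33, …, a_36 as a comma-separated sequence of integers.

63, 48, 54, 48, 91

d|32:{32,16,8,4,2,1}  Σf=32+16+8+4+2+1=63
[q^33] f(1)=1,f(3)=3,f(11)=11,f(33)=33 ⇒ 48
q^34  k|34↦f(k): 34:34 17:17 2:2 1:1  a_34=54
[q^35] f(1)=1,f(5)=5,f(7)=7,f(35)=35 ⇒ 48
[q^36] f(36)=36,f(18)=18,f(12)=12,f(9)=9,f(6)=6,f(4)=4,f(3)=3,f(2)=2,f(1)=1 ⇒ 91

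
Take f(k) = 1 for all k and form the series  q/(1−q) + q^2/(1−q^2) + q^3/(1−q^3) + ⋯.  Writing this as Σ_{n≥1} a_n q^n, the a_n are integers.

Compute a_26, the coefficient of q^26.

a_26 = 4

q^26  k|26↦f(k): 26:1 13:1 2:1 1:1  a_26=4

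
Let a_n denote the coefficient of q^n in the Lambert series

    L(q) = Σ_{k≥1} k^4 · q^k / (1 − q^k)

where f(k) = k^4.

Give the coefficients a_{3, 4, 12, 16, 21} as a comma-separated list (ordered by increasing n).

82, 273, 22386, 69905, 196964

q^3  k|3↦f(k): 1:1 3:81  a_3=82
q^4  k|4↦f(k): 4:256 2:16 1:1  a_4=273
d|12:{1,2,3,4,6,12}  Σf=1+16+81+256+1296+20736=22386
n=16: 16·1 8·2 4·4 2·8 1·16  f→[65536+4096+256+16+1]=69905
n=21: 1·21 3·7 7·3 21·1  f→[1+81+2401+194481]=196964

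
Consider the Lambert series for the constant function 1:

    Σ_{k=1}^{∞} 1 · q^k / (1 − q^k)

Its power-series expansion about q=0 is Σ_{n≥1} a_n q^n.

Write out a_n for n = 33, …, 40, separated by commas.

4, 4, 4, 9, 2, 4, 4, 8

q^33  k|33↦f(k): 1:1 3:1 11:1 33:1  a_33=4
[q^34] f(34)=1,f(17)=1,f(2)=1,f(1)=1 ⇒ 4
q^35  k|35↦f(k): 1:1 5:1 7:1 35:1  a_35=4
n=36: 36·1 18·2 12·3 9·4 6·6 4·9 3·12 2·18 1·36  f→[1+1+1+1+1+1+1+1+1]=9
[q^37] f(1)=1,f(37)=1 ⇒ 2
[q^38] f(38)=1,f(19)=1,f(2)=1,f(1)=1 ⇒ 4
d|39:{1,3,13,39}  Σf=1+1+1+1=4
q^40  k|40↦f(k): 1:1 2:1 4:1 5:1 8:1 10:1 20:1 40:1  a_40=8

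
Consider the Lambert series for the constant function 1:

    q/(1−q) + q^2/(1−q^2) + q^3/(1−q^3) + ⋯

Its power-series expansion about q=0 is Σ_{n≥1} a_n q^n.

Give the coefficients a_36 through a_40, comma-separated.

q^36  k|36↦f(k): 1:1 2:1 3:1 4:1 6:1 9:1 12:1 18:1 36:1  a_36=9
[q^37] f(37)=1,f(1)=1 ⇒ 2
q^38  k|38↦f(k): 1:1 2:1 19:1 38:1  a_38=4
d|39:{1,3,13,39}  Σf=1+1+1+1=4
q^40  k|40↦f(k): 1:1 2:1 4:1 5:1 8:1 10:1 20:1 40:1  a_40=8

9, 2, 4, 4, 8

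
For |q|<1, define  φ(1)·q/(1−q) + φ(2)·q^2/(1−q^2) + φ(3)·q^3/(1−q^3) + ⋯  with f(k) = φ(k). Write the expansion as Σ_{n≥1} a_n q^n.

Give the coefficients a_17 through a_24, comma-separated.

[q^17] φ(17)=16,φ(1)=1 ⇒ 17
q^18  k|18↦φ(k): 18:6 9:6 6:2 3:2 2:1 1:1  a_18=18
[q^19] φ(19)=18,φ(1)=1 ⇒ 19
q^20  k|20↦φ(k): 20:8 10:4 5:4 4:2 2:1 1:1  a_20=20
q^21  k|21↦φ(k): 21:12 7:6 3:2 1:1  a_21=21
q^22  k|22↦φ(k): 1:1 2:1 11:10 22:10  a_22=22
d|23:{23,1}  Σφ=22+1=23
d|24:{1,2,3,4,6,8,12,24}  Σφ=1+1+2+2+2+4+4+8=24

17, 18, 19, 20, 21, 22, 23, 24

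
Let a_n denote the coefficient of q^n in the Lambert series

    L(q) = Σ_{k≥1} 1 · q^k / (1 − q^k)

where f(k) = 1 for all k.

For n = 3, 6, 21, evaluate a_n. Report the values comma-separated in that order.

[q^3] f(1)=1,f(3)=1 ⇒ 2
q^6  k|6↦f(k): 1:1 2:1 3:1 6:1  a_6=4
q^21  k|21↦f(k): 21:1 7:1 3:1 1:1  a_21=4

2, 4, 4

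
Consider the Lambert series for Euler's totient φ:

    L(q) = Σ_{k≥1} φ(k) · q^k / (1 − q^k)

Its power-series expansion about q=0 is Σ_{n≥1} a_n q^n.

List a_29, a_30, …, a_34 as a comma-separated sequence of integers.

q^29  k|29↦φ(k): 29:28 1:1  a_29=29
[q^30] φ(1)=1,φ(2)=1,φ(3)=2,φ(5)=4,φ(6)=2,φ(10)=4,φ(15)=8,φ(30)=8 ⇒ 30
[q^31] φ(31)=30,φ(1)=1 ⇒ 31
n=32: 32·1 16·2 8·4 4·8 2·16 1·32  φ→[16+8+4+2+1+1]=32
q^33  k|33↦φ(k): 33:20 11:10 3:2 1:1  a_33=33
q^34  k|34↦φ(k): 34:16 17:16 2:1 1:1  a_34=34

29, 30, 31, 32, 33, 34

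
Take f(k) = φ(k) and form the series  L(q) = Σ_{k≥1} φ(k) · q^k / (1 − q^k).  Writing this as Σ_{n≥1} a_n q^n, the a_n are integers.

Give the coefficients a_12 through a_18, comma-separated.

n=12: 1·12 2·6 3·4 4·3 6·2 12·1  φ→[1+1+2+2+2+4]=12
[q^13] φ(1)=1,φ(13)=12 ⇒ 13
d|14:{1,2,7,14}  Σφ=1+1+6+6=14
[q^15] φ(15)=8,φ(5)=4,φ(3)=2,φ(1)=1 ⇒ 15
n=16: 16·1 8·2 4·4 2·8 1·16  φ→[8+4+2+1+1]=16
d|17:{1,17}  Σφ=1+16=17
q^18  k|18↦φ(k): 1:1 2:1 3:2 6:2 9:6 18:6  a_18=18

12, 13, 14, 15, 16, 17, 18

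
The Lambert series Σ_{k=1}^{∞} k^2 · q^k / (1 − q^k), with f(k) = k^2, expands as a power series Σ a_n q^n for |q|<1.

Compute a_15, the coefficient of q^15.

[q^15] f(1)=1,f(3)=9,f(5)=25,f(15)=225 ⇒ 260

a_15 = 260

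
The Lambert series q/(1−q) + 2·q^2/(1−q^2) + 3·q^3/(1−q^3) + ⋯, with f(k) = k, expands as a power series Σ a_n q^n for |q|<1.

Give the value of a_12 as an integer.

a_12 = 28

d|12:{12,6,4,3,2,1}  Σf=12+6+4+3+2+1=28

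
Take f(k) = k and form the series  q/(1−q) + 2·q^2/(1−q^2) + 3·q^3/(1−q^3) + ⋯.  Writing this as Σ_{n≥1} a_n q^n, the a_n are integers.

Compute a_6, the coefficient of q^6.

[q^6] f(6)=6,f(3)=3,f(2)=2,f(1)=1 ⇒ 12

a_6 = 12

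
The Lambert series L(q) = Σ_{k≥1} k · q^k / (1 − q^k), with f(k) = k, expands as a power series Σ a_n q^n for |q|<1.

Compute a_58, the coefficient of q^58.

a_58 = 90

[q^58] f(58)=58,f(29)=29,f(2)=2,f(1)=1 ⇒ 90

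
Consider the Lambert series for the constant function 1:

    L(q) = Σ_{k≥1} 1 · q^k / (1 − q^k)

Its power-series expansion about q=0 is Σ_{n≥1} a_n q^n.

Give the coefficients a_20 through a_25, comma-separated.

q^20  k|20↦f(k): 20:1 10:1 5:1 4:1 2:1 1:1  a_20=6
d|21:{21,7,3,1}  Σf=1+1+1+1=4
n=22: 1·22 2·11 11·2 22·1  f→[1+1+1+1]=4
d|23:{1,23}  Σf=1+1=2
[q^24] f(24)=1,f(12)=1,f(8)=1,f(6)=1,f(4)=1,f(3)=1,f(2)=1,f(1)=1 ⇒ 8
d|25:{25,5,1}  Σf=1+1+1=3

6, 4, 4, 2, 8, 3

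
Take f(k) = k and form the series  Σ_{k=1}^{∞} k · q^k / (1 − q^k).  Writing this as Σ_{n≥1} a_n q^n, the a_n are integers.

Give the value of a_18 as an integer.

a_18 = 39

n=18: 1·18 2·9 3·6 6·3 9·2 18·1  f→[1+2+3+6+9+18]=39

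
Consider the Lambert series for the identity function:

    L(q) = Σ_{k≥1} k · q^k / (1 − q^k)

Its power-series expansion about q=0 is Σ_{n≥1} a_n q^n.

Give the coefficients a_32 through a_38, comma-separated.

n=32: 32·1 16·2 8·4 4·8 2·16 1·32  f→[32+16+8+4+2+1]=63
n=33: 33·1 11·3 3·11 1·33  f→[33+11+3+1]=48
n=34: 1·34 2·17 17·2 34·1  f→[1+2+17+34]=54
q^35  k|35↦f(k): 35:35 7:7 5:5 1:1  a_35=48
d|36:{1,2,3,4,6,9,12,18,36}  Σf=1+2+3+4+6+9+12+18+36=91
n=37: 37·1 1·37  f→[37+1]=38
n=38: 1·38 2·19 19·2 38·1  f→[1+2+19+38]=60

63, 48, 54, 48, 91, 38, 60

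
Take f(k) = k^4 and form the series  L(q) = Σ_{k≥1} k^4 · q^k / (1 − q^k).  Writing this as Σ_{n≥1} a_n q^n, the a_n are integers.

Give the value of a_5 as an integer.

a_5 = 626

q^5  k|5↦f(k): 5:625 1:1  a_5=626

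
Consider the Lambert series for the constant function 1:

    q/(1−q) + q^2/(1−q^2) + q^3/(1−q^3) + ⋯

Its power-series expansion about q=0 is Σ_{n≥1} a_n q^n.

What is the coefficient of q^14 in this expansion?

[q^14] f(14)=1,f(7)=1,f(2)=1,f(1)=1 ⇒ 4

a_14 = 4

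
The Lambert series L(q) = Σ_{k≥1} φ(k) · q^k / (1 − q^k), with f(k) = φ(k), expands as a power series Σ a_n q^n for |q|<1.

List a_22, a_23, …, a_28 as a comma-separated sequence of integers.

n=22: 1·22 2·11 11·2 22·1  φ→[1+1+10+10]=22
d|23:{23,1}  Σφ=22+1=23
n=24: 24·1 12·2 8·3 6·4 4·6 3·8 2·12 1·24  φ→[8+4+4+2+2+2+1+1]=24
n=25: 1·25 5·5 25·1  φ→[1+4+20]=25
n=26: 1·26 2·13 13·2 26·1  φ→[1+1+12+12]=26
d|27:{27,9,3,1}  Σφ=18+6+2+1=27
n=28: 1·28 2·14 4·7 7·4 14·2 28·1  φ→[1+1+2+6+6+12]=28

22, 23, 24, 25, 26, 27, 28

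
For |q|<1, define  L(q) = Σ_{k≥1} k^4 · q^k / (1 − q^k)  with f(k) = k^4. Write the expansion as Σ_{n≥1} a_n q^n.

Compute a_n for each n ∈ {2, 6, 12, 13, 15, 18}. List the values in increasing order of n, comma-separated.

17, 1394, 22386, 28562, 51332, 112931

q^2  k|2↦f(k): 1:1 2:16  a_2=17
[q^6] f(1)=1,f(2)=16,f(3)=81,f(6)=1296 ⇒ 1394
d|12:{1,2,3,4,6,12}  Σf=1+16+81+256+1296+20736=22386
d|13:{1,13}  Σf=1+28561=28562
q^15  k|15↦f(k): 1:1 3:81 5:625 15:50625  a_15=51332
d|18:{1,2,3,6,9,18}  Σf=1+16+81+1296+6561+104976=112931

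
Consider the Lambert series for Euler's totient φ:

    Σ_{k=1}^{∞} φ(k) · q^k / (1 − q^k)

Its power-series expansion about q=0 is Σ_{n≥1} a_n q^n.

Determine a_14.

[q^14] φ(1)=1,φ(2)=1,φ(7)=6,φ(14)=6 ⇒ 14

a_14 = 14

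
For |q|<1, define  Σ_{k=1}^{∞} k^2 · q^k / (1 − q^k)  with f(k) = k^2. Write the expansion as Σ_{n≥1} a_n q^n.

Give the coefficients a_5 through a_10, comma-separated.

26, 50, 50, 85, 91, 130

n=5: 5·1 1·5  f→[25+1]=26
d|6:{1,2,3,6}  Σf=1+4+9+36=50
d|7:{1,7}  Σf=1+49=50
q^8  k|8↦f(k): 1:1 2:4 4:16 8:64  a_8=85
d|9:{1,3,9}  Σf=1+9+81=91
[q^10] f(1)=1,f(2)=4,f(5)=25,f(10)=100 ⇒ 130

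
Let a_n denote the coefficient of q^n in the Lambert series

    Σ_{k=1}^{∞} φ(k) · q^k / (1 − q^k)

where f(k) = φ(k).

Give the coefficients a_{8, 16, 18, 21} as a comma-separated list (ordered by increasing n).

d|8:{1,2,4,8}  Σφ=1+1+2+4=8
d|16:{1,2,4,8,16}  Σφ=1+1+2+4+8=16
n=18: 1·18 2·9 3·6 6·3 9·2 18·1  φ→[1+1+2+2+6+6]=18
d|21:{21,7,3,1}  Σφ=12+6+2+1=21

8, 16, 18, 21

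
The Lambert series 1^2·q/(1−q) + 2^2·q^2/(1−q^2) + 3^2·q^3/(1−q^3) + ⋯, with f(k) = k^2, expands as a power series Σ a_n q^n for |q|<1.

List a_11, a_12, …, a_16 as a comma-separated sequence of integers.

[q^11] f(1)=1,f(11)=121 ⇒ 122
n=12: 12·1 6·2 4·3 3·4 2·6 1·12  f→[144+36+16+9+4+1]=210
n=13: 1·13 13·1  f→[1+169]=170
q^14  k|14↦f(k): 1:1 2:4 7:49 14:196  a_14=250
d|15:{1,3,5,15}  Σf=1+9+25+225=260
[q^16] f(16)=256,f(8)=64,f(4)=16,f(2)=4,f(1)=1 ⇒ 341

122, 210, 170, 250, 260, 341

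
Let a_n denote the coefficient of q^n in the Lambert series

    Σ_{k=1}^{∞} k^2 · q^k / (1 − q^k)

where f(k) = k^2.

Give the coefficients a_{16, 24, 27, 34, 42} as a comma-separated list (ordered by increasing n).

d|16:{16,8,4,2,1}  Σf=256+64+16+4+1=341
[q^24] f(24)=576,f(12)=144,f(8)=64,f(6)=36,f(4)=16,f(3)=9,f(2)=4,f(1)=1 ⇒ 850
n=27: 1·27 3·9 9·3 27·1  f→[1+9+81+729]=820
d|34:{34,17,2,1}  Σf=1156+289+4+1=1450
q^42  k|42↦f(k): 42:1764 21:441 14:196 7:49 6:36 3:9 2:4 1:1  a_42=2500

341, 850, 820, 1450, 2500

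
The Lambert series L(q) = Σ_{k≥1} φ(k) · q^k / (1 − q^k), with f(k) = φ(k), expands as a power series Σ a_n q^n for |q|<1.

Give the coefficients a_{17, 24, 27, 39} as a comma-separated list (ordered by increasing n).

[q^17] φ(17)=16,φ(1)=1 ⇒ 17
q^24  k|24↦φ(k): 24:8 12:4 8:4 6:2 4:2 3:2 2:1 1:1  a_24=24
q^27  k|27↦φ(k): 1:1 3:2 9:6 27:18  a_27=27
[q^39] φ(1)=1,φ(3)=2,φ(13)=12,φ(39)=24 ⇒ 39

17, 24, 27, 39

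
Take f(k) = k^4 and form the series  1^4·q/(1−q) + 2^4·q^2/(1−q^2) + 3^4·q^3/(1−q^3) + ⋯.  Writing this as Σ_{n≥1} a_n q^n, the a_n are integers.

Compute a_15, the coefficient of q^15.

n=15: 15·1 5·3 3·5 1·15  f→[50625+625+81+1]=51332

a_15 = 51332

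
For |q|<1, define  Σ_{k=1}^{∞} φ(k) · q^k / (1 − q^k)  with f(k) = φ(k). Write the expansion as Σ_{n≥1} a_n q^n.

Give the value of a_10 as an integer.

q^10  k|10↦φ(k): 10:4 5:4 2:1 1:1  a_10=10

a_10 = 10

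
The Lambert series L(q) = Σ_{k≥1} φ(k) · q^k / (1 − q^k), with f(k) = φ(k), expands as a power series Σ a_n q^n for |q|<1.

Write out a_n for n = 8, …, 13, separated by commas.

n=8: 1·8 2·4 4·2 8·1  φ→[1+1+2+4]=8
n=9: 1·9 3·3 9·1  φ→[1+2+6]=9
d|10:{10,5,2,1}  Σφ=4+4+1+1=10
d|11:{11,1}  Σφ=10+1=11
n=12: 12·1 6·2 4·3 3·4 2·6 1·12  φ→[4+2+2+2+1+1]=12
q^13  k|13↦φ(k): 13:12 1:1  a_13=13

8, 9, 10, 11, 12, 13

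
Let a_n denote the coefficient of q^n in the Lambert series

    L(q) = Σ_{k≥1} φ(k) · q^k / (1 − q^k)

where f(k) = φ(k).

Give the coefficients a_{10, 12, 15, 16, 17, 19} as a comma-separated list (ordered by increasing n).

[q^10] φ(10)=4,φ(5)=4,φ(2)=1,φ(1)=1 ⇒ 10
n=12: 12·1 6·2 4·3 3·4 2·6 1·12  φ→[4+2+2+2+1+1]=12
q^15  k|15↦φ(k): 15:8 5:4 3:2 1:1  a_15=15
d|16:{1,2,4,8,16}  Σφ=1+1+2+4+8=16
q^17  k|17↦φ(k): 17:16 1:1  a_17=17
n=19: 1·19 19·1  φ→[1+18]=19

10, 12, 15, 16, 17, 19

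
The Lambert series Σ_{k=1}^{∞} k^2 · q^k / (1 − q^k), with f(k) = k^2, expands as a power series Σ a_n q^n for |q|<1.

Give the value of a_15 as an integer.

a_15 = 260

[q^15] f(15)=225,f(5)=25,f(3)=9,f(1)=1 ⇒ 260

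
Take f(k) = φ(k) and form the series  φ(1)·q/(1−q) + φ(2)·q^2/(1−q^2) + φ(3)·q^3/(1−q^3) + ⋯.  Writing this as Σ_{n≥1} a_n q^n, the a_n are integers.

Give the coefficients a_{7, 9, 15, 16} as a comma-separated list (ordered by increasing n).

[q^7] φ(1)=1,φ(7)=6 ⇒ 7
n=9: 1·9 3·3 9·1  φ→[1+2+6]=9
d|15:{15,5,3,1}  Σφ=8+4+2+1=15
d|16:{1,2,4,8,16}  Σφ=1+1+2+4+8=16

7, 9, 15, 16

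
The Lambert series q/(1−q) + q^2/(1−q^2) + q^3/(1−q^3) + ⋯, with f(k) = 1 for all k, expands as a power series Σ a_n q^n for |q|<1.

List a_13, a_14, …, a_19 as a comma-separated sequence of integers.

2, 4, 4, 5, 2, 6, 2

d|13:{13,1}  Σf=1+1=2
d|14:{1,2,7,14}  Σf=1+1+1+1=4
n=15: 15·1 5·3 3·5 1·15  f→[1+1+1+1]=4
q^16  k|16↦f(k): 16:1 8:1 4:1 2:1 1:1  a_16=5
n=17: 17·1 1·17  f→[1+1]=2
n=18: 1·18 2·9 3·6 6·3 9·2 18·1  f→[1+1+1+1+1+1]=6
n=19: 1·19 19·1  f→[1+1]=2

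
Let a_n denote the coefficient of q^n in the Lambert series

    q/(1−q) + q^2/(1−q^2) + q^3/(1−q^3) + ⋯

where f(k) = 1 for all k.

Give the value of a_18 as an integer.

[q^18] f(1)=1,f(2)=1,f(3)=1,f(6)=1,f(9)=1,f(18)=1 ⇒ 6

a_18 = 6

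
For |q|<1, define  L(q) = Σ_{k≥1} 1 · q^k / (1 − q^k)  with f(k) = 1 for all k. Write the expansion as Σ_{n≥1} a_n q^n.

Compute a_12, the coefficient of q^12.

n=12: 12·1 6·2 4·3 3·4 2·6 1·12  f→[1+1+1+1+1+1]=6

a_12 = 6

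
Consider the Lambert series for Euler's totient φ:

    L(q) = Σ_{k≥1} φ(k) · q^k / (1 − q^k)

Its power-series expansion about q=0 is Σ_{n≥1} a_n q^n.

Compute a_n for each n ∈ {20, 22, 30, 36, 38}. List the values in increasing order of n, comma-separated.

[q^20] φ(1)=1,φ(2)=1,φ(4)=2,φ(5)=4,φ(10)=4,φ(20)=8 ⇒ 20
q^22  k|22↦φ(k): 22:10 11:10 2:1 1:1  a_22=22
[q^30] φ(30)=8,φ(15)=8,φ(10)=4,φ(6)=2,φ(5)=4,φ(3)=2,φ(2)=1,φ(1)=1 ⇒ 30
[q^36] φ(36)=12,φ(18)=6,φ(12)=4,φ(9)=6,φ(6)=2,φ(4)=2,φ(3)=2,φ(2)=1,φ(1)=1 ⇒ 36
q^38  k|38↦φ(k): 38:18 19:18 2:1 1:1  a_38=38

20, 22, 30, 36, 38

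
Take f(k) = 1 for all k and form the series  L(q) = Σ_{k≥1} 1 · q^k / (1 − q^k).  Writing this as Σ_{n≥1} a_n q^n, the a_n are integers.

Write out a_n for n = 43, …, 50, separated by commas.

2, 6, 6, 4, 2, 10, 3, 6

n=43: 43·1 1·43  f→[1+1]=2
n=44: 44·1 22·2 11·4 4·11 2·22 1·44  f→[1+1+1+1+1+1]=6
n=45: 45·1 15·3 9·5 5·9 3·15 1·45  f→[1+1+1+1+1+1]=6
q^46  k|46↦f(k): 46:1 23:1 2:1 1:1  a_46=4
d|47:{1,47}  Σf=1+1=2
q^48  k|48↦f(k): 1:1 2:1 3:1 4:1 6:1 8:1 12:1 16:1 24:1 48:1  a_48=10
n=49: 49·1 7·7 1·49  f→[1+1+1]=3
[q^50] f(50)=1,f(25)=1,f(10)=1,f(5)=1,f(2)=1,f(1)=1 ⇒ 6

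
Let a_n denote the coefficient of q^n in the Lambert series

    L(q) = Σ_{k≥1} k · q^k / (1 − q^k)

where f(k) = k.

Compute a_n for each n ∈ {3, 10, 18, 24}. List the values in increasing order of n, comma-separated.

n=3: 3·1 1·3  f→[3+1]=4
[q^10] f(1)=1,f(2)=2,f(5)=5,f(10)=10 ⇒ 18
[q^18] f(1)=1,f(2)=2,f(3)=3,f(6)=6,f(9)=9,f(18)=18 ⇒ 39
n=24: 1·24 2·12 3·8 4·6 6·4 8·3 12·2 24·1  f→[1+2+3+4+6+8+12+24]=60

4, 18, 39, 60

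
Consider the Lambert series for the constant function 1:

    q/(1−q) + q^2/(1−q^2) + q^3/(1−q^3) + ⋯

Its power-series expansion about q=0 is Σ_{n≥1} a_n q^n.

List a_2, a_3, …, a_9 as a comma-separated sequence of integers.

2, 2, 3, 2, 4, 2, 4, 3

q^2  k|2↦f(k): 2:1 1:1  a_2=2
[q^3] f(1)=1,f(3)=1 ⇒ 2
q^4  k|4↦f(k): 1:1 2:1 4:1  a_4=3
[q^5] f(1)=1,f(5)=1 ⇒ 2
q^6  k|6↦f(k): 6:1 3:1 2:1 1:1  a_6=4
n=7: 7·1 1·7  f→[1+1]=2
[q^8] f(1)=1,f(2)=1,f(4)=1,f(8)=1 ⇒ 4
q^9  k|9↦f(k): 1:1 3:1 9:1  a_9=3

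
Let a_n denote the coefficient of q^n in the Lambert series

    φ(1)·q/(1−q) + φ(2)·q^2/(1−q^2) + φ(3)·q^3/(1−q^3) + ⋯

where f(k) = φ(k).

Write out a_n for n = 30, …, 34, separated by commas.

n=30: 30·1 15·2 10·3 6·5 5·6 3·10 2·15 1·30  φ→[8+8+4+2+4+2+1+1]=30
q^31  k|31↦φ(k): 1:1 31:30  a_31=31
n=32: 1·32 2·16 4·8 8·4 16·2 32·1  φ→[1+1+2+4+8+16]=32
[q^33] φ(33)=20,φ(11)=10,φ(3)=2,φ(1)=1 ⇒ 33
n=34: 34·1 17·2 2·17 1·34  φ→[16+16+1+1]=34

30, 31, 32, 33, 34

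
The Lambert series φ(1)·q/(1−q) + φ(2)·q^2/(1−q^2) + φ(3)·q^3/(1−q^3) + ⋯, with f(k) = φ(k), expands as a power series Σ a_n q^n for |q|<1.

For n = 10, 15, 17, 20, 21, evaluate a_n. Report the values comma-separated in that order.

q^10  k|10↦φ(k): 10:4 5:4 2:1 1:1  a_10=10
q^15  k|15↦φ(k): 15:8 5:4 3:2 1:1  a_15=15
d|17:{17,1}  Σφ=16+1=17
q^20  k|20↦φ(k): 1:1 2:1 4:2 5:4 10:4 20:8  a_20=20
q^21  k|21↦φ(k): 1:1 3:2 7:6 21:12  a_21=21

10, 15, 17, 20, 21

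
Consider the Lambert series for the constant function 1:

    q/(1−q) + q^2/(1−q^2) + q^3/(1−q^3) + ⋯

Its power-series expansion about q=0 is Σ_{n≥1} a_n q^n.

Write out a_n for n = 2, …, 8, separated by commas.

2, 2, 3, 2, 4, 2, 4

d|2:{1,2}  Σf=1+1=2
n=3: 1·3 3·1  f→[1+1]=2
[q^4] f(1)=1,f(2)=1,f(4)=1 ⇒ 3
d|5:{5,1}  Σf=1+1=2
d|6:{6,3,2,1}  Σf=1+1+1+1=4
n=7: 7·1 1·7  f→[1+1]=2
n=8: 8·1 4·2 2·4 1·8  f→[1+1+1+1]=4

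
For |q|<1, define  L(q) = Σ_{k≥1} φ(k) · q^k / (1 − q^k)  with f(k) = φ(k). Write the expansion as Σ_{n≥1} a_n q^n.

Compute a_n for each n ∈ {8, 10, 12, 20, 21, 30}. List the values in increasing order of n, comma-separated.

d|8:{8,4,2,1}  Σφ=4+2+1+1=8
d|10:{10,5,2,1}  Σφ=4+4+1+1=10
d|12:{1,2,3,4,6,12}  Σφ=1+1+2+2+2+4=12
[q^20] φ(20)=8,φ(10)=4,φ(5)=4,φ(4)=2,φ(2)=1,φ(1)=1 ⇒ 20
q^21  k|21↦φ(k): 21:12 7:6 3:2 1:1  a_21=21
n=30: 30·1 15·2 10·3 6·5 5·6 3·10 2·15 1·30  φ→[8+8+4+2+4+2+1+1]=30

8, 10, 12, 20, 21, 30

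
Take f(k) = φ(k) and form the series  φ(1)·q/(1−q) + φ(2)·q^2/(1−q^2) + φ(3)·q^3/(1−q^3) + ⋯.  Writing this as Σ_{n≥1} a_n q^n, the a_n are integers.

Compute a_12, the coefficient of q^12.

d|12:{1,2,3,4,6,12}  Σφ=1+1+2+2+2+4=12

a_12 = 12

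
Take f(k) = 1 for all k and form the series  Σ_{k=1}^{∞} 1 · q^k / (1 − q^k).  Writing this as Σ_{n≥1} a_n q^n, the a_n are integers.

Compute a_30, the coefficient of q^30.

a_30 = 8

q^30  k|30↦f(k): 30:1 15:1 10:1 6:1 5:1 3:1 2:1 1:1  a_30=8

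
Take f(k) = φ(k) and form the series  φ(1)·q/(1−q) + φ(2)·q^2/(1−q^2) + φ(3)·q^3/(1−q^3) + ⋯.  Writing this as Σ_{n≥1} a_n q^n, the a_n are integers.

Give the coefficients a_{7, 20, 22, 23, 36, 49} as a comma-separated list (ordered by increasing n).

n=7: 1·7 7·1  φ→[1+6]=7
[q^20] φ(1)=1,φ(2)=1,φ(4)=2,φ(5)=4,φ(10)=4,φ(20)=8 ⇒ 20
n=22: 1·22 2·11 11·2 22·1  φ→[1+1+10+10]=22
q^23  k|23↦φ(k): 23:22 1:1  a_23=23
n=36: 1·36 2·18 3·12 4·9 6·6 9·4 12·3 18·2 36·1  φ→[1+1+2+2+2+6+4+6+12]=36
q^49  k|49↦φ(k): 1:1 7:6 49:42  a_49=49

7, 20, 22, 23, 36, 49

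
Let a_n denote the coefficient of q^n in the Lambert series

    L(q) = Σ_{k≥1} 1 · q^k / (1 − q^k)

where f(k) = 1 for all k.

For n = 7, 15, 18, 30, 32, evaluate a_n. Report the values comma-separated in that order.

q^7  k|7↦f(k): 7:1 1:1  a_7=2
[q^15] f(15)=1,f(5)=1,f(3)=1,f(1)=1 ⇒ 4
n=18: 18·1 9·2 6·3 3·6 2·9 1·18  f→[1+1+1+1+1+1]=6
[q^30] f(1)=1,f(2)=1,f(3)=1,f(5)=1,f(6)=1,f(10)=1,f(15)=1,f(30)=1 ⇒ 8
q^32  k|32↦f(k): 32:1 16:1 8:1 4:1 2:1 1:1  a_32=6

2, 4, 6, 8, 6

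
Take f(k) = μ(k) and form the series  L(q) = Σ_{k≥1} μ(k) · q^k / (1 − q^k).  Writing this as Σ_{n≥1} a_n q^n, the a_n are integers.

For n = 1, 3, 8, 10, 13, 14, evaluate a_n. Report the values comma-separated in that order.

d|1:{1}  Σμ=1=1
d|3:{3,1}  Σμ=(-1)+1=0
q^8  k|8↦μ(k): 1:1 2:-1 4:0 8:0  a_8=0
q^10  k|10↦μ(k): 10:1 5:-1 2:-1 1:1  a_10=0
d|13:{1,13}  Σμ=1+(-1)=0
q^14  k|14↦μ(k): 14:1 7:-1 2:-1 1:1  a_14=0

1, 0, 0, 0, 0, 0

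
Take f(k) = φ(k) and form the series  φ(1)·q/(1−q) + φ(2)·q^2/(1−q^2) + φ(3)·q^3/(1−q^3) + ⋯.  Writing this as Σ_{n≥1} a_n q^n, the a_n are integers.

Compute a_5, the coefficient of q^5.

n=5: 1·5 5·1  φ→[1+4]=5

a_5 = 5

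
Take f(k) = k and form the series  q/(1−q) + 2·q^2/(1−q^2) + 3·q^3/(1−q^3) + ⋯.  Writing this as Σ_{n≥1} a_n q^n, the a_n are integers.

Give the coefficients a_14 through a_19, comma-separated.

24, 24, 31, 18, 39, 20

[q^14] f(14)=14,f(7)=7,f(2)=2,f(1)=1 ⇒ 24
d|15:{15,5,3,1}  Σf=15+5+3+1=24
n=16: 1·16 2·8 4·4 8·2 16·1  f→[1+2+4+8+16]=31
d|17:{17,1}  Σf=17+1=18
q^18  k|18↦f(k): 18:18 9:9 6:6 3:3 2:2 1:1  a_18=39
d|19:{1,19}  Σf=1+19=20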